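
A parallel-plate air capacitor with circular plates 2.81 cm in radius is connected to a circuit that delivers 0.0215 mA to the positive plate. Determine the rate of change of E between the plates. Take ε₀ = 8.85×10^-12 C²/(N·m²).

By continuity, I_d in the gap equals the 0.0215 mA flowing in the wire.
Since I_d = ε₀ A dE/dt, dE/dt = I_d/(ε₀A) = (2.15×10^-5)/((8.85×10^-12)(2.481×10^-3)) = 9.79×10^8 V/(m·s).

9.79×10^8 V/(m·s)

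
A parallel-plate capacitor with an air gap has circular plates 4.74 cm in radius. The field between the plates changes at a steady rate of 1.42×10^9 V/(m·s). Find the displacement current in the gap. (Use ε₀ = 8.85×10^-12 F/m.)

With a uniform field, Φ_E = EA, so I_d = ε₀ A dE/dt = 8.87×10^-5 A.

8.87×10^-5 A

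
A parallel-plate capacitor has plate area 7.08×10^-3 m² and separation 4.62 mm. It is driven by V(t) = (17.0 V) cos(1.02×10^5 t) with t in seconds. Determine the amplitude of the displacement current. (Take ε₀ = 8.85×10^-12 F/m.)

2.35×10^-5 A

(dE/dt)_max = V₀ω/d = 3.753×10^8 V/(m·s); ω = 1.02×10^5 rad/s.
I_d,max = ε₀ A (dE/dt)_max = (8.85×10^-12)(7.08×10^-3)(3.753×10^8) = 2.35×10^-5 A.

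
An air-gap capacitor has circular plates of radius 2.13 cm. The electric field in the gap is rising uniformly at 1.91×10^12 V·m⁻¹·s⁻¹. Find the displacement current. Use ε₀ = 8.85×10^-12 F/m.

I_d = ε₀ A (dE/dt) = (8.85×10^-12)(1.425×10^-3 m²)(1.91×10^12) = 0.0241 A.

0.0241 A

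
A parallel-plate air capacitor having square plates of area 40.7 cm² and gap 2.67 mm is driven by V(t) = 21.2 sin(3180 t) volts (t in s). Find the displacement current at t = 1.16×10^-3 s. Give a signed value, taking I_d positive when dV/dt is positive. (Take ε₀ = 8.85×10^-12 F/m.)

C = ε₀A/d = (8.85×10^-12)(4.07×10^-3)/(2.67×10^-3) = 1.349×10^-11 F. dV/dt = V₀ω·cos(ωt); at ωt = 3.6888 rad this factor is -0.8540.
I_d = C dV/dt = (1.349×10^-11)(21.2)(3180)(-0.8540) = -7.77×10^-7 A.

-7.77×10^-7 A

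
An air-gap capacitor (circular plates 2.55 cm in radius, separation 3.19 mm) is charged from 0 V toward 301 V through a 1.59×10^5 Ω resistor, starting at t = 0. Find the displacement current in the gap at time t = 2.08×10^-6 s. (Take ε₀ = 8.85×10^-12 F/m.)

1.88×10^-4 A

C = ε₀A/d = (8.85×10^-12)(2.043×10^-3)/(3.19×10^-3) = 5.668×10^-12 F, so τ = RC = 9.012×10^-7 s.
The conduction current is I(t) = (V₀/R) e^(−t/τ), and the displacement current between the plates equals it.
t/τ = 2.308; I_d = (301/1.59×10^5) · e^(−2.308) = (1.893×10^-3)(0.09946) = 1.88×10^-4 A.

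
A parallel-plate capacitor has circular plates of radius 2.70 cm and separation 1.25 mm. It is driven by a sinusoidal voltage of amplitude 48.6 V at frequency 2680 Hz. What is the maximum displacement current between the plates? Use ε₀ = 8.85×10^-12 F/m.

1.33×10^-5 A

(dE/dt)_max = V₀ω/d = 6.547×10^8 V/(m·s); ω = 2πf = 1.684×10^4 rad/s.
I_d,max = ε₀ A (dE/dt)_max = (8.85×10^-12)(2.290×10^-3)(6.547×10^8) = 1.33×10^-5 A.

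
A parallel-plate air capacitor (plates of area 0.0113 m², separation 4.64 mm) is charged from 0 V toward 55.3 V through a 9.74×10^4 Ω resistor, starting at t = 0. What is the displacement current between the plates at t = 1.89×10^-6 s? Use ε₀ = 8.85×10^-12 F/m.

2.31×10^-4 A

C = ε₀A/d = (8.85×10^-12)(0.0113)/(4.64×10^-3) = 2.155×10^-11 F, so τ = RC = 2.099×10^-6 s.
The conduction current is I(t) = (V₀/R) e^(−t/τ), and the displacement current between the plates equals it.
t/τ = 0.9004; I_d = (55.3/9.74×10^4) · e^(−0.9004) = (5.678×10^-4)(0.4064) = 2.31×10^-4 A.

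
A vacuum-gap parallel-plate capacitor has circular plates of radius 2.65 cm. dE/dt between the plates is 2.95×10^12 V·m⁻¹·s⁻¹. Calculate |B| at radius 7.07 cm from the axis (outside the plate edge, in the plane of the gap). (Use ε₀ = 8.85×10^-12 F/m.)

1.63×10^-7 T

Through the whole plate area (πR² = 2.206×10^-3 m²), I_d = ε₀ πR² dE/dt = 0.05759 A.
With r > R the enclosed displacement current is the full I_d; B = μ₀ I_d / (2πr) = 1.63×10^-7 T.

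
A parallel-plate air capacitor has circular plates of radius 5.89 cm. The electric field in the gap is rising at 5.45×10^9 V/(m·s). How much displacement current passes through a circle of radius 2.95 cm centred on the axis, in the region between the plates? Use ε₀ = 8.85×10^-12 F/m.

1.32×10^-4 A

Through the whole plate area (πR² = 0.01090 m²), I_d = ε₀ πR² dE/dt = 5.257×10^-4 A.
Through an area πr² the displacement current is I_d·(πr²/πR²) = I_d (r/R)² = 1.32×10^-4 A.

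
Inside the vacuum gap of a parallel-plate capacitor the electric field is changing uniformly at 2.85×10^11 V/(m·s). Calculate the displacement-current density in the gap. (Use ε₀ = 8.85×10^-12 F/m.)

2.52 A/m²

The displacement-current density is ε₀ ∂E/∂t = (8.85×10^-12)(2.85×10^11) = 2.52 A/m².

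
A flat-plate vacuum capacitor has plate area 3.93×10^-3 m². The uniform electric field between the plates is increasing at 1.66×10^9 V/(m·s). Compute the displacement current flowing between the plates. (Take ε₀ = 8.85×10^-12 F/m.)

5.77×10^-5 A

The displacement current is ε₀ times dΦ_E/dt = ε₀ A dE/dt = (8.85×10^-12)(3.93×10^-3)(1.66×10^9) = 5.77×10^-5 A.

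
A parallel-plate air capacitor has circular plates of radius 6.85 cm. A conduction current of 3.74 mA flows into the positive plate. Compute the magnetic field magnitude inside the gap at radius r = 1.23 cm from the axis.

1.96×10^-9 T

By continuity the displacement current in the gap matches the conduction current: I_d = 3.74×10^-3 A.
For r < R the Ampère–Maxwell law gives B(2πr) = μ₀ I_d (r²/R²), so B = μ₀ I_d r/(2πR²) = (4π×10^-7)(3.74×10^-3)(0.0123)/(2π·0.0685²) = 1.96×10^-9 T.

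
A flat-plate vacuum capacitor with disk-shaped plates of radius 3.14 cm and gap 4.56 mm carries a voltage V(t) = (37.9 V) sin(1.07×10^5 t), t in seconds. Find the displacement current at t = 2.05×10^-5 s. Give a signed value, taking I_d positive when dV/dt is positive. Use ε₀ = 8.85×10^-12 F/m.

-1.42×10^-5 A

C = ε₀A/d = (8.85×10^-12)(3.097×10^-3)/(4.56×10^-3) = 6.011×10^-12 F. dV/dt = V₀ω·cos(ωt); at ωt = 2.1935 rad this factor is -0.5832.
I_d = C dV/dt = (6.011×10^-12)(37.9)(1.07×10^5)(-0.5832) = -1.42×10^-5 A.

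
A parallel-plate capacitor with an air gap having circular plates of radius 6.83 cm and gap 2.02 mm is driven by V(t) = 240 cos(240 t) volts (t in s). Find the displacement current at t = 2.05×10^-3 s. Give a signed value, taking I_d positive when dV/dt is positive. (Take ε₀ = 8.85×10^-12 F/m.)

dV/dt = (240)(240)·−sin(0.492) = -2.721×10^4 V/s.
I_d = C dV/dt with C = ε₀A/d = (8.85×10^-12)(0.01466)/(2.02×10^-3) = 6.423×10^-11 F, so I_d = (6.423×10^-11)(-2.721×10^4) = -1.75×10^-6 A.

-1.75×10^-6 A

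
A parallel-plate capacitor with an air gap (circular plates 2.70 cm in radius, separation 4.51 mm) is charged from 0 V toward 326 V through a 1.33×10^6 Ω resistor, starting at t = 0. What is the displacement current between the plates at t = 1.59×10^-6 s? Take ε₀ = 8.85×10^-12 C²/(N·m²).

1.88×10^-4 A

C = ε₀A/d = (8.85×10^-12)(2.290×10^-3)/(4.51×10^-3) = 4.494×10^-12 F, so τ = RC = 5.977×10^-6 s.
The conduction current is I(t) = (V₀/R) e^(−t/τ), and the displacement current between the plates equals it.
t/τ = 0.2660; I_d = (326/1.33×10^6) · e^(−0.2660) = (2.451×10^-4)(0.7664) = 1.88×10^-4 A.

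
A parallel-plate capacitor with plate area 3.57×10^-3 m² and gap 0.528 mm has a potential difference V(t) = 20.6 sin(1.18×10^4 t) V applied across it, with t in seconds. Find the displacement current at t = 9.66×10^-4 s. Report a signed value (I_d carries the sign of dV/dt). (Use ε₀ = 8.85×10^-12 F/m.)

C = ε₀A/d = (8.85×10^-12)(3.57×10^-3)/(5.28×10^-4) = 5.984×10^-11 F. dV/dt = V₀ω·cos(ωt); at ωt = 11.3988 rad this factor is 0.3924.
I_d = C dV/dt = (5.984×10^-11)(20.6)(1.18×10^4)(0.3924) = 5.71×10^-6 A.

5.71×10^-6 A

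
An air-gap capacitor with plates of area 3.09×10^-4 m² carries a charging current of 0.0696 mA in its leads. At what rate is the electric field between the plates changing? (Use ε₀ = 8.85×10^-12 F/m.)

By continuity, I_d in the gap equals the 0.0696 mA flowing in the wire.
Then dE/dt = I_d/(ε₀A) = 2.55×10^10 V/(m·s).

2.55×10^10 V/(m·s)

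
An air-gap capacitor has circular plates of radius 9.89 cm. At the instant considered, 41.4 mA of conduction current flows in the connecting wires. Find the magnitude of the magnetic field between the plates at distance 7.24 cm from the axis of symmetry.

6.13×10^-8 T

Between the plates the displacement current equals the wire current: I_d = 41.4 mA = 0.0414 A.
An Ampèrian loop of radius r encloses a fraction (r/R)² of I_d. Then B·2πr = μ₀ I_d (r/R)², giving B = μ₀ I_d r/(2πR²) = 6.13×10^-8 T.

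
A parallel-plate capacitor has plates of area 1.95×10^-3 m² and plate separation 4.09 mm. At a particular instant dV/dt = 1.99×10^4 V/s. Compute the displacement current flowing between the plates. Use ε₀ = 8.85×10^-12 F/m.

8.40×10^-8 A

C = ε₀A/d = (8.85×10^-12)(1.95×10^-3)/(4.09×10^-3) = 4.219×10^-12 F.
I_d = C dV/dt = (4.219×10^-12)(1.99×10^4) = 8.40×10^-8 A.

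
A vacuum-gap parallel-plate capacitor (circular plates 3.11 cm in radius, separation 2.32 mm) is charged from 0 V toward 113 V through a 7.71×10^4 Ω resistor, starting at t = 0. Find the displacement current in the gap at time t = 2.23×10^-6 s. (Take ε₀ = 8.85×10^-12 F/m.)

1.21×10^-4 A

C = ε₀A/d = (8.85×10^-12)(3.039×10^-3)/(2.32×10^-3) = 1.159×10^-11 F, so τ = RC = 8.936×10^-7 s.
The conduction current is I(t) = (V₀/R) e^(−t/τ), and the displacement current between the plates equals it.
t/τ = 2.496; I_d = (113/7.71×10^4) · e^(−2.496) = (1.466×10^-3)(0.08241) = 1.21×10^-4 A.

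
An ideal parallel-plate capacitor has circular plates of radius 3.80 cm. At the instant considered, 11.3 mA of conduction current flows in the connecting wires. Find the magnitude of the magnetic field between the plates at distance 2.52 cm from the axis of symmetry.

Between the plates the displacement current equals the wire current: I_d = 11.3 mA = 0.0113 A.
An Ampèrian loop of radius r encloses a fraction (r/R)² of I_d. Then B·2πr = μ₀ I_d (r/R)², giving B = μ₀ I_d r/(2πR²) = 3.94×10^-8 T.

3.94×10^-8 T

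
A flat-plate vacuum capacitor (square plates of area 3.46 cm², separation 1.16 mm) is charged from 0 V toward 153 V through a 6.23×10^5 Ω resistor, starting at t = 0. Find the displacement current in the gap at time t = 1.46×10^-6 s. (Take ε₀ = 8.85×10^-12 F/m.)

1.01×10^-4 A

C = ε₀A/d = (8.85×10^-12)(3.46×10^-4)/(1.16×10^-3) = 2.640×10^-12 F and τ = RC = 1.645×10^-6 s. I_d in the gap equals the RC charging current.
I_d(t) = (V₀/R) e^(−t/τ) = 2.456×10^-4 · e^(−0.8875) = 1.01×10^-4 A.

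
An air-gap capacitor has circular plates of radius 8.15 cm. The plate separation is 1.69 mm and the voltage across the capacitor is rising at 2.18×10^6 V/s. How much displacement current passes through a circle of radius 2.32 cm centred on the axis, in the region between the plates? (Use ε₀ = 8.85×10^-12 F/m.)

1.93×10^-5 A

dE/dt = (dV/dt)/d = 1.290×10^9 V/(m·s); I_d = ε₀(πR²)(dE/dt) = (8.85×10^-12)(0.02087)(1.290×10^9) = 2.383×10^-4 A.
The field is uniform, so I_d,enc = I_d (r/R)² = (2.383×10^-4)(2.32/8.15)² = 1.93×10^-5 A.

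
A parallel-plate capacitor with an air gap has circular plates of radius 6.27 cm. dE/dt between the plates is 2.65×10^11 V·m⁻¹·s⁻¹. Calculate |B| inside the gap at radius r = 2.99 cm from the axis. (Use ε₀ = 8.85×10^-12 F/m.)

Total displacement current: I_d = ε₀(πR²)(dE/dt) = (8.85×10^-12)(0.01235)(2.65×10^11) = 0.02896 A.
For r < R the Ampère–Maxwell law gives B(2πr) = μ₀ I_d (r²/R²), so B = μ₀ I_d r/(2πR²) = (4π×10^-7)(0.02896)(0.0299)/(2π·0.0627²) = 4.41×10^-8 T.

4.41×10^-8 T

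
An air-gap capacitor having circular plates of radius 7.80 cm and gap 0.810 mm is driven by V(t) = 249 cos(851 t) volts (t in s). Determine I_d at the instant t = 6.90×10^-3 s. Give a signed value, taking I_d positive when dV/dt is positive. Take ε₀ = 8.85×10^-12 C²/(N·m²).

dV/dt = (249)(851)·−sin(5.8719) = 8.471×10^4 V/s.
I_d = C dV/dt with C = ε₀A/d = (8.85×10^-12)(0.01911)/(8.10×10^-4) = 2.088×10^-10 F, so I_d = (2.088×10^-10)(8.471×10^4) = 1.77×10^-5 A.

1.77×10^-5 A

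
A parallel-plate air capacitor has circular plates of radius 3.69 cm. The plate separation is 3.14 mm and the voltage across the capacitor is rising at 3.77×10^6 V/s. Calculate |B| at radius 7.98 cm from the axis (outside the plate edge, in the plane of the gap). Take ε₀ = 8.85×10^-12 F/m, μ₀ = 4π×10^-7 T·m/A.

1.14×10^-10 T

With E = V/d, dE/dt = 1.201×10^9 V/(m·s) and πR² = 4.278×10^-3 m², giving I_d = ε₀ πR² dE/dt = 4.547×10^-5 A.
For r ≥ R the full I_d is enclosed: B = μ₀ I_d/(2πr) = (4π×10^-7)(4.547×10^-5)/(2π·0.0798) = 1.14×10^-10 T.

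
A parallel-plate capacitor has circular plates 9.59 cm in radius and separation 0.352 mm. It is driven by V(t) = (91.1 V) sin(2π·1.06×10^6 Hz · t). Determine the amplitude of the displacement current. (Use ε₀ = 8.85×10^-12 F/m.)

C = ε₀A/d = (8.85×10^-12)(0.02889)/(3.52×10^-4) = 7.264×10^-10 F; ω = 2πf = 6.660×10^6 rad/s.
I_d = C dV/dt, so |I_d|_max = C V₀ ω = (7.264×10^-10)(91.1)(6.660×10^6) = 0.441 A.

0.441 A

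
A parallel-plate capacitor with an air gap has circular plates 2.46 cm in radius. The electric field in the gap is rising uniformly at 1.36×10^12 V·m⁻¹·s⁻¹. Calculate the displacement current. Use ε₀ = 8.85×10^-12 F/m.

The displacement current is ε₀ times dΦ_E/dt = ε₀ A dE/dt = (8.85×10^-12)(1.901×10^-3)(1.36×10^12) = 0.0229 A.

0.0229 A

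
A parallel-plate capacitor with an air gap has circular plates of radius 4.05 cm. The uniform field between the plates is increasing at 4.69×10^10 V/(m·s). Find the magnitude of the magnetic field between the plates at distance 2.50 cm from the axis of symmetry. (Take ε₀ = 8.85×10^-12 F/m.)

Through the whole plate area (πR² = 5.153×10^-3 m²), I_d = ε₀ πR² dE/dt = 2.139×10^-3 A.
For r < R the Ampère–Maxwell law gives B(2πr) = μ₀ I_d (r²/R²), so B = μ₀ I_d r/(2πR²) = (4π×10^-7)(2.139×10^-3)(0.0250)/(2π·0.0405²) = 6.52×10^-9 T.

6.52×10^-9 T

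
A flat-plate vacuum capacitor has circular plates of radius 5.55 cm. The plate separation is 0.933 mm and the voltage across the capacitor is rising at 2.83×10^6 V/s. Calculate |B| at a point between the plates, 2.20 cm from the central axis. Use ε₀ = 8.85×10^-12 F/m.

I_d = C dV/dt with C = ε₀πR²/d = 9.179×10^-11 F, so I_d = (9.179×10^-11)(2.83×10^6) = 2.598×10^-4 A.
∮B·dl = μ₀ I_d,enc with I_d,enc = I_d r²/R² = 4.082×10^-5 A; so B = μ₀ I_d,enc/(2πr) = 3.71×10^-10 T.

3.71×10^-10 T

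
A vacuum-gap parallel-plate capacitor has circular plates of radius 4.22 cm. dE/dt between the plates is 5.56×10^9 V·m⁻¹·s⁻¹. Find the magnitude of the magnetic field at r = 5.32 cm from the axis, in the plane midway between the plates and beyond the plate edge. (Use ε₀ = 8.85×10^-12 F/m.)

1.03×10^-9 T

I_d = ε₀ dΦ_E/dt = ε₀ πR² (dE/dt) = (8.85×10^-12)(5.595×10^-3)(5.56×10^9) = 2.753×10^-4 A through the full plate area.
Outside the plates the loop encloses all of I_d, so B·2πr = μ₀ I_d and B = 1.03×10^-9 T.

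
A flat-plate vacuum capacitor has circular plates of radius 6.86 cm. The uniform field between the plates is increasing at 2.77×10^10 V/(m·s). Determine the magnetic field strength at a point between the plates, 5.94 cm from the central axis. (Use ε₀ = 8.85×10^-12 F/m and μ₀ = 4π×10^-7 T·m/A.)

I_d = ε₀ dΦ_E/dt = ε₀ πR² (dE/dt) = (8.85×10^-12)(0.01478)(2.77×10^10) = 3.623×10^-3 A through the full plate area.
An Ampèrian loop of radius r encloses a fraction (r/R)² of I_d. Then B·2πr = μ₀ I_d (r/R)², giving B = μ₀ I_d r/(2πR²) = 9.15×10^-9 T.

9.15×10^-9 T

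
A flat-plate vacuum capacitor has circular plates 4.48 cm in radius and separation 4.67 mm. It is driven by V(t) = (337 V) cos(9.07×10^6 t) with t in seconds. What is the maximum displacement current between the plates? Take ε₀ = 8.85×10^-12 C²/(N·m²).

0.0365 A

C = ε₀A/d = (8.85×10^-12)(6.305×10^-3)/(4.67×10^-3) = 1.195×10^-11 F; ω = 9.07×10^6 rad/s.
I_d = C dV/dt, so |I_d|_max = C V₀ ω = (1.195×10^-11)(337)(9.07×10^6) = 0.0365 A.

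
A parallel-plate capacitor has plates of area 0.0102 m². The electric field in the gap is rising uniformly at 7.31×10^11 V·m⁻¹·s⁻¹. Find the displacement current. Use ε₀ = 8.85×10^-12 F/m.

0.0660 A

The displacement current is ε₀ times dΦ_E/dt = ε₀ A dE/dt = (8.85×10^-12)(0.0102)(7.31×10^11) = 0.0660 A.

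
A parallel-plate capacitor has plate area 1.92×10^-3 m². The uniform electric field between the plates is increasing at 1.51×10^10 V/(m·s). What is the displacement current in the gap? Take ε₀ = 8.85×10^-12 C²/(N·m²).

2.57×10^-4 A

With a uniform field, Φ_E = EA, so I_d = ε₀ A dE/dt = 2.57×10^-4 A.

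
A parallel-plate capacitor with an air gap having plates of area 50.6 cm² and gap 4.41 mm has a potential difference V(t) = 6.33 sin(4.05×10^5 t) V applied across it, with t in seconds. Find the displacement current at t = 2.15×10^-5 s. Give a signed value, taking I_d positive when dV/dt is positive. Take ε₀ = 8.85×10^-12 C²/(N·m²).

-1.96×10^-5 A

C = ε₀A/d = (8.85×10^-12)(5.06×10^-3)/(4.41×10^-3) = 1.015×10^-11 F. dV/dt = V₀ω·cos(ωt); at ωt = 8.7075 rad this factor is -0.7536.
I_d = C dV/dt = (1.015×10^-11)(6.33)(4.05×10^5)(-0.7536) = -1.96×10^-5 A.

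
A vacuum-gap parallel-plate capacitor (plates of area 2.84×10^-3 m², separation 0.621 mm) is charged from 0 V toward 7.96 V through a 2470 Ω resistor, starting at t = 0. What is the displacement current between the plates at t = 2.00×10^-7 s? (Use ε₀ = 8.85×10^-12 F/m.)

C = ε₀A/d = (8.85×10^-12)(2.84×10^-3)/(6.21×10^-4) = 4.047×10^-11 F, so τ = RC = 9.996×10^-8 s.
The conduction current is I(t) = (V₀/R) e^(−t/τ), and the displacement current between the plates equals it.
t/τ = 2.001; I_d = (7.96/2470) · e^(−2.001) = (3.223×10^-3)(0.1352) = 4.36×10^-4 A.

4.36×10^-4 A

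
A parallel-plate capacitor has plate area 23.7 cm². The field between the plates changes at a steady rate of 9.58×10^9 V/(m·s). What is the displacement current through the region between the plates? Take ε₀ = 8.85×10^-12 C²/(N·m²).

With a uniform field, Φ_E = EA, so I_d = ε₀ A dE/dt = 2.01×10^-4 A.

2.01×10^-4 A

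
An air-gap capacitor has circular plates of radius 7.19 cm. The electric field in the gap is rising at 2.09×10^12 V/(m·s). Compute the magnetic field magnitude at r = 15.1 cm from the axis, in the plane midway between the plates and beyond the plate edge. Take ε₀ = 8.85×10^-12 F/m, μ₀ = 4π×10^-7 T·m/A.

3.98×10^-7 T

Through the whole plate area (πR² = 0.01624 m²), I_d = ε₀ πR² dE/dt = 0.3004 A.
With r > R the enclosed displacement current is the full I_d; B = μ₀ I_d / (2πr) = 3.98×10^-7 T.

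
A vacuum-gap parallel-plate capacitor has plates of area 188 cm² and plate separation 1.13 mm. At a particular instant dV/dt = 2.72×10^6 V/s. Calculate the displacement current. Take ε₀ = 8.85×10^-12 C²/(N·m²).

4.00×10^-4 A

The field between the plates is E = V/d, so dE/dt = (2.72×10^6)/(1.13×10^-3 m) = 2.407×10^9 V/(m·s).
I_d = ε₀ A (dE/dt) = (8.85×10^-12)(0.0188)(2.407×10^9) = 4.00×10^-4 A.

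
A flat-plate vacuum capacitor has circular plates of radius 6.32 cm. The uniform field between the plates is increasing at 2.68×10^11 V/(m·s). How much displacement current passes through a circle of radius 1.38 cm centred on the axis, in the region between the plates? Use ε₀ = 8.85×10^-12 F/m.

1.42×10^-3 A

I_d = ε₀ dΦ_E/dt = ε₀ πR² (dE/dt) = (8.85×10^-12)(0.01255)(2.68×10^11) = 0.02977 A through the full plate area.
Through an area πr² the displacement current is I_d·(πr²/πR²) = I_d (r/R)² = 1.42×10^-3 A.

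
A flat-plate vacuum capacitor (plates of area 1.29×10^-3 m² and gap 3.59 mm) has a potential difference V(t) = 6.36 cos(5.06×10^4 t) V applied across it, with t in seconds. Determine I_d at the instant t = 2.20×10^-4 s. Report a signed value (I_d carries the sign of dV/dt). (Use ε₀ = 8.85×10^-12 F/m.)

1.01×10^-6 A

C = ε₀A/d = (8.85×10^-12)(1.29×10^-3)/(3.59×10^-3) = 3.180×10^-12 F. dV/dt = V₀ω·−sin(ωt); at ωt = 11.132 rad this factor is 0.9907.
I_d = C dV/dt = (3.180×10^-12)(6.36)(5.06×10^4)(0.9907) = 1.01×10^-6 A.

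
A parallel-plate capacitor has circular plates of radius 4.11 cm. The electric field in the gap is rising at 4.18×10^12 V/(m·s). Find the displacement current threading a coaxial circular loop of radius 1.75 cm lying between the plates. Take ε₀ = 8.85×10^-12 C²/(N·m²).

0.0356 A

Total displacement current: I_d = ε₀(πR²)(dE/dt) = (8.85×10^-12)(5.307×10^-3)(4.18×10^12) = 0.1963 A.
Since J_d is uniform, the enclosed fraction is (r/R)² = 0.1813, giving I_d,enc = 0.0356 A.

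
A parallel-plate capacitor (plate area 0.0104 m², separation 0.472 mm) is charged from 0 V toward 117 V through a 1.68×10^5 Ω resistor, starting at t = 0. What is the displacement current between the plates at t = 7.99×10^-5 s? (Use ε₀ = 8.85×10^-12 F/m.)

With C = ε₀A/d = (8.85×10^-12)(0.0104)/(4.72×10^-4) = 1.950×10^-10 F, the time constant is τ = RC = 3.276×10^-5 s, so t/τ = 2.439 and e^(−t/τ) = 0.08725.
I_d = I_cond = (V₀/R) e^(−t/τ) = (6.964×10^-4)(0.08725) = 6.08×10^-5 A.

6.08×10^-5 A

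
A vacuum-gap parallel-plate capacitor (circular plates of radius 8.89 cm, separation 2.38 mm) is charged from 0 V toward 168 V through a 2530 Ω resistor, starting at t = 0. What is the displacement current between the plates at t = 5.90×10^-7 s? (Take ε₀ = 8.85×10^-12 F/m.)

C = ε₀A/d = (8.85×10^-12)(0.02483)/(2.38×10^-3) = 9.233×10^-11 F, so τ = RC = 2.336×10^-7 s.
The conduction current is I(t) = (V₀/R) e^(−t/τ), and the displacement current between the plates equals it.
t/τ = 2.526; I_d = (168/2530) · e^(−2.526) = (0.06640)(0.07998) = 5.31×10^-3 A.

5.31×10^-3 A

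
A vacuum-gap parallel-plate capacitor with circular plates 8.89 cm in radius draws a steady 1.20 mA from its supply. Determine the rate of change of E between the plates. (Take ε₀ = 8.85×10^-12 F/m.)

5.46×10^9 V/(m·s)

Charge continuity gives I_d = I = 1.20×10^-3 A between the plates.
Then dE/dt = I_d/(ε₀A) = 5.46×10^9 V/(m·s).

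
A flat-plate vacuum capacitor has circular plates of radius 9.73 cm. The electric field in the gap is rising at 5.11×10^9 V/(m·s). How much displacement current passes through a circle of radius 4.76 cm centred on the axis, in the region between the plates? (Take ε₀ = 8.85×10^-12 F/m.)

Through the whole plate area (πR² = 0.02974 m²), I_d = ε₀ πR² dE/dt = 1.345×10^-3 A.
Through an area πr² the displacement current is I_d·(πr²/πR²) = I_d (r/R)² = 3.22×10^-4 A.

3.22×10^-4 A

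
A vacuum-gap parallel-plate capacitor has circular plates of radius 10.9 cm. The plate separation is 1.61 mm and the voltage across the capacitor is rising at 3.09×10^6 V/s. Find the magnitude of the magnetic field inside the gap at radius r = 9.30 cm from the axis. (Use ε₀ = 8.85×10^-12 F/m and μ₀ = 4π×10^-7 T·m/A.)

With E = V/d, dE/dt = 1.919×10^9 V/(m·s) and πR² = 0.03733 m², giving I_d = ε₀ πR² dE/dt = 6.340×10^-4 A.
An Ampèrian loop of radius r encloses a fraction (r/R)² of I_d. Then B·2πr = μ₀ I_d (r/R)², giving B = μ₀ I_d r/(2πR²) = 9.93×10^-10 T.

9.93×10^-10 T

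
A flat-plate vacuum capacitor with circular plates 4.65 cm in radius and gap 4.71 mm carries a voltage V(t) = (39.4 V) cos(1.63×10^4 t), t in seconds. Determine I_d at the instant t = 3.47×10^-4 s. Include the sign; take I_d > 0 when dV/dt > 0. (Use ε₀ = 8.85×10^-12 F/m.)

4.81×10^-6 A

C = ε₀A/d = (8.85×10^-12)(6.793×10^-3)/(4.71×10^-3) = 1.276×10^-11 F. dV/dt = V₀ω·−sin(ωt); at ωt = 5.6561 rad this factor is 0.5868.
I_d = C dV/dt = (1.276×10^-11)(39.4)(1.63×10^4)(0.5868) = 4.81×10^-6 A.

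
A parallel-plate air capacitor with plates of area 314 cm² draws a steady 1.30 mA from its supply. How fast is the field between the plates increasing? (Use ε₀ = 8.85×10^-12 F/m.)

By continuity, I_d in the gap equals the 1.30 mA flowing in the wire.
Inverting I_d = ε₀ A dE/dt gives dE/dt = 1.30×10^-3 / (8.85×10^-12 · 0.0314) = 4.68×10^9 V/(m·s).

4.68×10^9 V/(m·s)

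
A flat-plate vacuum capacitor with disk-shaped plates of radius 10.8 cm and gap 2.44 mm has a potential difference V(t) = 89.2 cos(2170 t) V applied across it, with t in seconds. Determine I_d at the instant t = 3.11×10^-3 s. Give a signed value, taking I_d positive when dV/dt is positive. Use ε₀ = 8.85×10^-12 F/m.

-1.15×10^-5 A

dE/dt = (V₀ω/d)·−sin(ωt) with ωt = 6.7487 rad: (89.2)(2170)(-0.4489)/(2.44×10^-3) = -3.561×10^7 V/(m·s).
I_d = ε₀ A dE/dt = (8.85×10^-12)(0.03664)(-3.561×10^7) = -1.15×10^-5 A.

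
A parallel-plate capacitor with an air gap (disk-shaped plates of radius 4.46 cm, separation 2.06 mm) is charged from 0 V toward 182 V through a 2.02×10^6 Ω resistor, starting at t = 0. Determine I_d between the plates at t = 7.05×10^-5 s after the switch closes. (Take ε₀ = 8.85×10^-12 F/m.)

2.46×10^-5 A

C = ε₀A/d = (8.85×10^-12)(6.249×10^-3)/(2.06×10^-3) = 2.685×10^-11 F and τ = RC = 5.424×10^-5 s. I_d in the gap equals the RC charging current.
I_d(t) = (V₀/R) e^(−t/τ) = 9.010×10^-5 · e^(−1.300) = 2.46×10^-5 A.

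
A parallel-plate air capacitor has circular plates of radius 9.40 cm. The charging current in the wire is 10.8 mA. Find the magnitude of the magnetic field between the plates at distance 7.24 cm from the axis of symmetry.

By continuity the displacement current in the gap matches the conduction current: I_d = 0.0108 A.
For r < R the Ampère–Maxwell law gives B(2πr) = μ₀ I_d (r²/R²), so B = μ₀ I_d r/(2πR²) = (4π×10^-7)(0.0108)(0.0724)/(2π·0.0940²) = 1.77×10^-8 T.

1.77×10^-8 T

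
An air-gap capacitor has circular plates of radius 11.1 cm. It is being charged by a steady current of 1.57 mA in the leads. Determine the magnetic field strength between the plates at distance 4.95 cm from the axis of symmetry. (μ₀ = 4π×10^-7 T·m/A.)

1.26×10^-9 T

By continuity the displacement current in the gap matches the conduction current: I_d = 1.57×10^-3 A.
For r < R the Ampère–Maxwell law gives B(2πr) = μ₀ I_d (r²/R²), so B = μ₀ I_d r/(2πR²) = (4π×10^-7)(1.57×10^-3)(0.0495)/(2π·0.111²) = 1.26×10^-9 T.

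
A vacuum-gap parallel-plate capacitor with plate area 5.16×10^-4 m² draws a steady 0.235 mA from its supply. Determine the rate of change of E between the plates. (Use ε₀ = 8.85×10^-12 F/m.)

5.15×10^10 V/(m·s)

The displacement current between the plates equals the conduction current, I_d = 0.235 mA.
Inverting I_d = ε₀ A dE/dt gives dE/dt = 2.35×10^-4 / (8.85×10^-12 · 5.16×10^-4) = 5.15×10^10 V/(m·s).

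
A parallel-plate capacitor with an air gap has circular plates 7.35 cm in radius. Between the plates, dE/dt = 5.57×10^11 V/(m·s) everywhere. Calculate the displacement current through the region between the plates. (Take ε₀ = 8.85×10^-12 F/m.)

0.0837 A

I_d = ε₀ A (dE/dt) = (8.85×10^-12)(0.01697 m²)(5.57×10^11) = 0.0837 A.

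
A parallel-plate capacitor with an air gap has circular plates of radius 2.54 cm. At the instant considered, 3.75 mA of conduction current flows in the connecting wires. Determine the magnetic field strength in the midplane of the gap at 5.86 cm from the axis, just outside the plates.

Between the plates the displacement current equals the wire current: I_d = 3.75 mA = 3.75×10^-3 A.
For r ≥ R the full I_d is enclosed: B = μ₀ I_d/(2πr) = (4π×10^-7)(3.75×10^-3)/(2π·0.0586) = 1.28×10^-8 T.

1.28×10^-8 T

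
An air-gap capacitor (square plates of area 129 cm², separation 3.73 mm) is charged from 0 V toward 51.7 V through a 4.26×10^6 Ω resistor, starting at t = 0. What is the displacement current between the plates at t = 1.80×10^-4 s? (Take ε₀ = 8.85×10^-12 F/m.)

C = ε₀A/d = (8.85×10^-12)(0.0129)/(3.73×10^-3) = 3.061×10^-11 F, so τ = RC = 1.304×10^-4 s.
The conduction current is I(t) = (V₀/R) e^(−t/τ), and the displacement current between the plates equals it.
t/τ = 1.380; I_d = (51.7/4.26×10^6) · e^(−1.380) = (1.214×10^-5)(0.2516) = 3.05×10^-6 A.

3.05×10^-6 A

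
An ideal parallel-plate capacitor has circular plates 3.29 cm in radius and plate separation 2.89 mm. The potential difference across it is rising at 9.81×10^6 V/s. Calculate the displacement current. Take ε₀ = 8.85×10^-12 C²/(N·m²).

The field between the plates is E = V/d, so dE/dt = (9.81×10^6)/(2.89×10^-3 m) = 3.394×10^9 V/(m·s).
I_d = ε₀ A (dE/dt) = (8.85×10^-12)(3.400×10^-3)(3.394×10^9) = 1.02×10^-4 A.

1.02×10^-4 A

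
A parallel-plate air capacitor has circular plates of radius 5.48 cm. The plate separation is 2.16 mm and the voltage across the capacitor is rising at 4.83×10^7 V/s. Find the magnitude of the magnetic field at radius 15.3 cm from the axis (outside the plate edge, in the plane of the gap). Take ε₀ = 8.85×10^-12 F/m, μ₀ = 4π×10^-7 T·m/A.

dE/dt = (dV/dt)/d = 2.236×10^10 V/(m·s); I_d = ε₀(πR²)(dE/dt) = (8.85×10^-12)(9.434×10^-3)(2.236×10^10) = 1.867×10^-3 A.
With r > R the enclosed displacement current is the full I_d; B = μ₀ I_d / (2πr) = 2.44×10^-9 T.

2.44×10^-9 T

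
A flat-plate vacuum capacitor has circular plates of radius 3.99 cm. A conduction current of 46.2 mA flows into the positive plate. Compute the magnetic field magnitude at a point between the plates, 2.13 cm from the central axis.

No conduction current crosses the gap, so I_d there equals the 0.0462 A in the leads.
An Ampèrian loop of radius r encloses a fraction (r/R)² of I_d. Then B·2πr = μ₀ I_d (r/R)², giving B = μ₀ I_d r/(2πR²) = 1.24×10^-7 T.

1.24×10^-7 T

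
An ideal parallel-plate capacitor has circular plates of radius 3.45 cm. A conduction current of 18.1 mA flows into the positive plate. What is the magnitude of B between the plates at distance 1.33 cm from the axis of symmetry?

4.05×10^-8 T

No conduction current crosses the gap, so I_d there equals the 0.0181 A in the leads.
∮B·dl = μ₀ I_d,enc with I_d,enc = I_d r²/R² = 2.690×10^-3 A; so B = μ₀ I_d,enc/(2πr) = 4.05×10^-8 T.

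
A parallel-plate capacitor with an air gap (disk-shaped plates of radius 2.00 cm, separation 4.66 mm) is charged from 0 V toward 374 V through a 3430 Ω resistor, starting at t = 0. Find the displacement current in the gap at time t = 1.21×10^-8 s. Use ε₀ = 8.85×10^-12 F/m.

C = ε₀A/d = (8.85×10^-12)(1.257×10^-3)/(4.66×10^-3) = 2.387×10^-12 F and τ = RC = 8.187×10^-9 s. I_d in the gap equals the RC charging current.
I_d(t) = (V₀/R) e^(−t/τ) = 0.1090 · e^(−1.478) = 0.0249 A.

0.0249 A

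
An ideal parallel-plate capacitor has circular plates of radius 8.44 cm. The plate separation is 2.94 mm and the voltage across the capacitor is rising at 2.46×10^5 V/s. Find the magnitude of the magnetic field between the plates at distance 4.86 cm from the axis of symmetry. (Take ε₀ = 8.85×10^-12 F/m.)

With E = V/d, dE/dt = 8.367×10^7 V/(m·s) and πR² = 0.02238 m², giving I_d = ε₀ πR² dE/dt = 1.657×10^-5 A.
For r < R the Ampère–Maxwell law gives B(2πr) = μ₀ I_d (r²/R²), so B = μ₀ I_d r/(2πR²) = (4π×10^-7)(1.657×10^-5)(0.0486)/(2π·0.0844²) = 2.26×10^-11 T.

2.26×10^-11 T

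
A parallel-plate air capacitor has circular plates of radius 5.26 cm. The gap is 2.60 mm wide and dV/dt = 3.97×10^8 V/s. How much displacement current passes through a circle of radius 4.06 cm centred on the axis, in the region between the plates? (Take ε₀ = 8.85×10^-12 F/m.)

I_d = C dV/dt with C = ε₀πR²/d = 2.959×10^-11 F, so I_d = (2.959×10^-11)(3.97×10^8) = 0.01175 A.
Since J_d is uniform, the enclosed fraction is (r/R)² = 0.5958, giving I_d,enc = 7.00×10^-3 A.

7.00×10^-3 A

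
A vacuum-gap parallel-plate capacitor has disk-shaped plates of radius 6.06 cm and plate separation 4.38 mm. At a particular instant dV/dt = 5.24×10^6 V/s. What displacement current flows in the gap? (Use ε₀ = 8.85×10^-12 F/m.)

1.22×10^-4 A

E = V/d so dE/dt = (dV/dt)/d = 1.196×10^9 V/(m·s), and I_d = ε₀ A dE/dt = (8.85×10^-12)(0.01154)(1.196×10^9) = 1.22×10^-4 A.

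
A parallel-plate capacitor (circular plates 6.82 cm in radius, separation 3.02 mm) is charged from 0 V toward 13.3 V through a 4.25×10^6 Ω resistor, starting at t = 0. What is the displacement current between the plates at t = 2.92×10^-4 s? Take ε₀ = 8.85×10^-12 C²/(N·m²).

6.29×10^-7 A

C = ε₀A/d = (8.85×10^-12)(0.01461)/(3.02×10^-3) = 4.281×10^-11 F and τ = RC = 1.819×10^-4 s. I_d in the gap equals the RC charging current.
I_d(t) = (V₀/R) e^(−t/τ) = 3.129×10^-6 · e^(−1.605) = 6.29×10^-7 A.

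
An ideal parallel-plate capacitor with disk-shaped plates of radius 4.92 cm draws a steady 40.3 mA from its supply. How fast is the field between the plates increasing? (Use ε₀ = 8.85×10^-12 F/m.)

The displacement current between the plates equals the conduction current, I_d = 40.3 mA.
Since I_d = ε₀ A dE/dt, dE/dt = I_d/(ε₀A) = (0.0403)/((8.85×10^-12)(7.605×10^-3)) = 5.99×10^11 V/(m·s).

5.99×10^11 V/(m·s)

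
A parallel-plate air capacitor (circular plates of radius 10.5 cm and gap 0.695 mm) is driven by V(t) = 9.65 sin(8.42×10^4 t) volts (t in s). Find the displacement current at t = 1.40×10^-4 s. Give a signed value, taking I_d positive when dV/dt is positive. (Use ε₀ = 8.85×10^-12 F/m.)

dV/dt = (9.65)(8.42×10^4)·cos(11.788) = 5.786×10^5 V/s.
I_d = C dV/dt with C = ε₀A/d = (8.85×10^-12)(0.03464)/(6.95×10^-4) = 4.411×10^-10 F, so I_d = (4.411×10^-10)(5.786×10^5) = 2.55×10^-4 A.

2.55×10^-4 A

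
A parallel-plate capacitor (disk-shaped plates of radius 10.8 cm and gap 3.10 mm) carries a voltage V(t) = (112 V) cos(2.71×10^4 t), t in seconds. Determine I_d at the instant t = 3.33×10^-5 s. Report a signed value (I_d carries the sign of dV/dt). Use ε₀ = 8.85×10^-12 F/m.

-2.49×10^-4 A

C = ε₀A/d = (8.85×10^-12)(0.03664)/(3.10×10^-3) = 1.046×10^-10 F. dV/dt = V₀ω·−sin(ωt); at ωt = 0.90243 rad this factor is -0.7848.
I_d = C dV/dt = (1.046×10^-10)(112)(2.71×10^4)(-0.7848) = -2.49×10^-4 A.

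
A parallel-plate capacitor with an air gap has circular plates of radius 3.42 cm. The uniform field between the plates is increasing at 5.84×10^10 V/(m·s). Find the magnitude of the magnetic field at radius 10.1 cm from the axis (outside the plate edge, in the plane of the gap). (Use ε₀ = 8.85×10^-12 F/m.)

3.76×10^-9 T

I_d = ε₀ dΦ_E/dt = ε₀ πR² (dE/dt) = (8.85×10^-12)(3.675×10^-3)(5.84×10^10) = 1.899×10^-3 A through the full plate area.
For r ≥ R the full I_d is enclosed: B = μ₀ I_d/(2πr) = (4π×10^-7)(1.899×10^-3)/(2π·0.101) = 3.76×10^-9 T.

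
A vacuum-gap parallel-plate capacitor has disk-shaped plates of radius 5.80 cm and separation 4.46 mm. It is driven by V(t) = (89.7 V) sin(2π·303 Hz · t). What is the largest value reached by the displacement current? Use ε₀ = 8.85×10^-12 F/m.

(dE/dt)_max = V₀ω/d = 3.829×10^7 V/(m·s); ω = 2πf = 1904 rad/s.
I_d,max = ε₀ A (dE/dt)_max = (8.85×10^-12)(0.01057)(3.829×10^7) = 3.58×10^-6 A.

3.58×10^-6 A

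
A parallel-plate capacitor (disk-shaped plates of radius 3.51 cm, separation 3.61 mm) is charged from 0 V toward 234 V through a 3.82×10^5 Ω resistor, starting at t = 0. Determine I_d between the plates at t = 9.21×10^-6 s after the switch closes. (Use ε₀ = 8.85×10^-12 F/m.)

With C = ε₀A/d = (8.85×10^-12)(3.870×10^-3)/(3.61×10^-3) = 9.487×10^-12 F, the time constant is τ = RC = 3.624×10^-6 s, so t/τ = 2.541 and e^(−t/τ) = 0.07879.
I_d = I_cond = (V₀/R) e^(−t/τ) = (6.126×10^-4)(0.07879) = 4.83×10^-5 A.

4.83×10^-5 A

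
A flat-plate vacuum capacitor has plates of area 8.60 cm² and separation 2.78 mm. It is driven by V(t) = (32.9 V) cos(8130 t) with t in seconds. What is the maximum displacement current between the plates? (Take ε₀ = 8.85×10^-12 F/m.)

C = ε₀A/d = (8.85×10^-12)(8.60×10^-4)/(2.78×10^-3) = 2.738×10^-12 F; ω = 8130 rad/s.
I_d = C dV/dt, so |I_d|_max = C V₀ ω = (2.738×10^-12)(32.9)(8130) = 7.32×10^-7 A.

7.32×10^-7 A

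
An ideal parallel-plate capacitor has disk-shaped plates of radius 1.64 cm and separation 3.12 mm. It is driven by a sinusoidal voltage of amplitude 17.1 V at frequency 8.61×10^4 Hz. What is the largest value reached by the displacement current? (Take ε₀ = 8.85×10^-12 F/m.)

2.22×10^-5 A

The displacement current equals the conduction current C dV/dt, which peaks at C V₀ ω.
With C = ε₀A/d = (8.85×10^-12)(8.450×10^-4)/(3.12×10^-3) = 2.397×10^-12 F and ω = 2πf = 5.410×10^5 rad/s, I_d,max = (2.397×10^-12)(17.1)(5.410×10^5) = 2.22×10^-5 A.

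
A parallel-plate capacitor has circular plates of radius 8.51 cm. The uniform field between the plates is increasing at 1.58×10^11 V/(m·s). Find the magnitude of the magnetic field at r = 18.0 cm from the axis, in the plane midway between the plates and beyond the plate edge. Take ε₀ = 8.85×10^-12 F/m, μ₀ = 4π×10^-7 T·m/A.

3.53×10^-8 T

Total displacement current: I_d = ε₀(πR²)(dE/dt) = (8.85×10^-12)(0.02275)(1.58×10^11) = 0.03181 A.
Outside the plates the loop encloses all of I_d, so B·2πr = μ₀ I_d and B = 3.53×10^-8 T.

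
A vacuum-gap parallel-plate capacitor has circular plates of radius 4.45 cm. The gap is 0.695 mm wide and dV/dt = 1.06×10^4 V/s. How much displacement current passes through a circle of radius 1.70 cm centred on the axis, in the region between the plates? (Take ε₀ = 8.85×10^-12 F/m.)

1.23×10^-7 A

With E = V/d, dE/dt = 1.525×10^7 V/(m·s) and πR² = 6.221×10^-3 m², giving I_d = ε₀ πR² dE/dt = 8.396×10^-7 A.
The field is uniform, so I_d,enc = I_d (r/R)² = (8.396×10^-7)(1.70/4.45)² = 1.23×10^-7 A.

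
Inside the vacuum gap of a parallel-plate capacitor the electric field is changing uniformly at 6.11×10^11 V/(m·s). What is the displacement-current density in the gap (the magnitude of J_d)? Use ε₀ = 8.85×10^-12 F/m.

J_d = ε₀ ∂E/∂t, so J_d = 5.41 A/m².

5.41 A/m²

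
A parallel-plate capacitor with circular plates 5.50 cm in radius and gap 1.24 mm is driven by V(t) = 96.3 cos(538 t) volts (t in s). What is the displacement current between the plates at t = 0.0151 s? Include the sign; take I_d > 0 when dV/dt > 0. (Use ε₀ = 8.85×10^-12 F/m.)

-3.39×10^-6 A

dE/dt = (V₀ω/d)·−sin(ωt) with ωt = 8.1238 rad: (96.3)(538)(-0.9638)/(1.24×10^-3) = -4.027×10^7 V/(m·s).
I_d = ε₀ A dE/dt = (8.85×10^-12)(9.503×10^-3)(-4.027×10^7) = -3.39×10^-6 A.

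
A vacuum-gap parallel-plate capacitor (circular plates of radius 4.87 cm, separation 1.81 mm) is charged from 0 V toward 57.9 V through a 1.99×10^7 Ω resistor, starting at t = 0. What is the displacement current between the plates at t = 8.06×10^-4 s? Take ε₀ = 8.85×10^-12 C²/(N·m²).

With C = ε₀A/d = (8.85×10^-12)(7.451×10^-3)/(1.81×10^-3) = 3.643×10^-11 F, the time constant is τ = RC = 7.250×10^-4 s, so t/τ = 1.112 and e^(−t/τ) = 0.3289.
I_d = I_cond = (V₀/R) e^(−t/τ) = (2.910×10^-6)(0.3289) = 9.57×10^-7 A.

9.57×10^-7 A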